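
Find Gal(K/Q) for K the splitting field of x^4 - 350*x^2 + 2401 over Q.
Gal(K/Q) = Z/2Z (cyclic of order 2)

f factors as (x^2 - 7)(x^2 - 343), so the splitting field is K = Q(sqrt(7), sqrt(343)). The squarefree part of 7 is 7 and the squarefree part of 343 is also 7, so sqrt(7) and sqrt(343) are both rational multiples of sqrt(7). Hence Q(sqrt(7)) = Q(sqrt(343)) = Q(sqrt(7)), and the splitting field collapses to a single degree-2 extension with Galois group Z/2Z.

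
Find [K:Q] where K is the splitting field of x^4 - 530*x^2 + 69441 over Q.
[K:Q] = 4

f factors as (x^2 - 293)(x^2 - 237); the splitting field is K = Q(sqrt(293), sqrt(237)). Since 293, 237, and 69441 are all non-squares in Q, the three subfields Q(sqrt(293)), Q(sqrt(237)), Q(sqrt(69441)) are distinct degree-2 extensions, so [K:Q] = 4 (Klein four Galois group).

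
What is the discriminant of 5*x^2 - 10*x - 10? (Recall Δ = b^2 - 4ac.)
Δ = 300

For a quadratic a x^2 + b x + c the discriminant is Δ = b^2 - 4ac = (-10)^2 - 4*(5)*(-10) = 100 - (-200) = 300.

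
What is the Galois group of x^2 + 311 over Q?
Gal(K/Q) = Z/2Z (cyclic of order 2)

x^2 + 311 is irreducible over Q since -311 is not a rational square. The splitting field Q(sqrt(-311)) has degree 2 over Q, and its unique nontrivial automorphism is sqrt(-311) ↦ -sqrt(-311). Hence Gal(Q(sqrt(-311))/Q) = Z/2Z.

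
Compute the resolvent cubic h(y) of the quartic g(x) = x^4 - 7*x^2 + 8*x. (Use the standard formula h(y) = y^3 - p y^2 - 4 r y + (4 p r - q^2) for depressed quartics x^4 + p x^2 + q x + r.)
h(y) = y^3 + 7*y^2 - 64

Identify coefficients: p = -7, q = 8, r = 0.
Plug into h(y) = y^3 - p y^2 - 4 r y + (4 p r - q^2):
  h(y) = y^3 - (-7) y^2 - 4*(0) y + (4*(-7)*(0) - (8)^2)
       = y^3 + (7) y^2 + (0) y + (-64).
Simplifying: h(y) = y^3 + 7*y^2 - 64.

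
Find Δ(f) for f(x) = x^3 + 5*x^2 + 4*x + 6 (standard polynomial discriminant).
Δ = -1668

For x^3 + a x^2 + b x + c the discriminant is Δ = 18 a b c - 4 a^3 c + a^2 b^2 - 4 b^3 - 27 c^2.
Plug a = 5, b = 4, c = 6:
  18*(5)*(4)*(6) - 4*(5)^3*(6) + (5)^2*(4)^2 - 4*(4)^3 - 27*(6)^2
  = 2160 + (-3000) + 400 + (-256) + (-972)
  = -1668.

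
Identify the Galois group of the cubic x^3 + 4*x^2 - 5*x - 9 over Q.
Gal(K/Q) = S_3 (symmetric group of order 6)

Compute the discriminant of x^3 + (4)*x^2 + (-5)*x + (-9): Δ = 4257. Since Δ is not a rational square, the Galois group is not contained in A_3; it must be the full S_3 (irreducibility of the cubic rules out anything smaller).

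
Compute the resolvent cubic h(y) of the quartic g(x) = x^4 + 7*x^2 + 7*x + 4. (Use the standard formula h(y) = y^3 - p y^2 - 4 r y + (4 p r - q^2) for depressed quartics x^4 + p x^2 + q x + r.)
h(y) = y^3 - 7*y^2 - 16*y + 63

Identify coefficients: p = 7, q = 7, r = 4.
Plug into h(y) = y^3 - p y^2 - 4 r y + (4 p r - q^2):
  h(y) = y^3 - (7) y^2 - 4*(4) y + (4*(7)*(4) - (7)^2)
       = y^3 + (-7) y^2 + (-16) y + (63).
Simplifying: h(y) = y^3 - 7*y^2 - 16*y + 63.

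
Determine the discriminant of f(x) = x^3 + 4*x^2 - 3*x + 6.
Δ = -3552

For x^3 + a x^2 + b x + c the discriminant is Δ = 18 a b c - 4 a^3 c + a^2 b^2 - 4 b^3 - 27 c^2.
Plug a = 4, b = -3, c = 6:
  18*(4)*(-3)*(6) - 4*(4)^3*(6) + (4)^2*(-3)^2 - 4*(-3)^3 - 27*(6)^2
  = -1296 + (-1536) + 144 + (108) + (-972)
  = -3552.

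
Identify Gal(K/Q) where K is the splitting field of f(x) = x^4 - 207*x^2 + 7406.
Gal(K/Q) = V_4 (Klein four-group, Z/2Z × Z/2Z)

f factors as (x^2 - 46)(x^2 - 161), so the splitting field is K = Q(sqrt(46), sqrt(161)). The elements 46, 161, 7406 are all non-squares in Q, so sqrt(46) and sqrt(161) generate independent quadratic extensions. Thus [K:Q] = 4 and Gal(K/Q) is generated by the two order-2 automorphisms sqrt(46) ↦ -sqrt(46) and sqrt(161) ↦ -sqrt(161), giving V_4.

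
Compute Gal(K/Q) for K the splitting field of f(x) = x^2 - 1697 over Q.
Gal(K/Q) = Z/2Z (cyclic of order 2)

x^2 - 1697 is irreducible over Q since 1697 is not a rational square. The splitting field Q(sqrt(1697)) has degree 2 over Q, and its unique nontrivial automorphism is sqrt(1697) ↦ -sqrt(1697). Hence Gal(Q(sqrt(1697))/Q) = Z/2Z.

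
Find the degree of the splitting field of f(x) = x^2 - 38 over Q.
[K:Q] = 2

The polynomial x^2 - 38 is irreducible over Q since 38 is not a perfect square. Its splitting field is Q(sqrt(38)), which has degree 2 over Q.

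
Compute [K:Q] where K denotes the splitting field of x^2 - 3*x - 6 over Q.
[K:Q] = 2

The discriminant of x^2 + (-3)*x + (-6) is b^2 - 4c = 9 - (-24) = 33. Since 33 is not a perfect square in Q, the polynomial is irreducible over Q. Its two roots generate a degree-2 extension, so [K:Q] = 2.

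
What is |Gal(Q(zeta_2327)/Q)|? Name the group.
|Gal(Q(zeta_2327)/Q)| = phi(2327) = 2136; group ≅ (Z/2327Z)^* ≅ Z/12Z × Z/178Z

The n-th cyclotomic polynomial Φ_2327(x) is the minimal polynomial of zeta_2327 over Q and has degree phi(2327) = 2136. So Q(zeta_2327) is a degree-2136 Galois extension with Galois group (Z/2327Z)^*. By CRT, (Z/2327Z)^* ≅ (Z/13Z)^* × (Z/179Z)^*. Each prime-power unit group is (Z/13Z)^* ≅ Z/12Z; (Z/179Z)^* ≅ Z/178Z. Hence Gal(Q(zeta_2327)/Q) ≅ Z/12Z × Z/178Z.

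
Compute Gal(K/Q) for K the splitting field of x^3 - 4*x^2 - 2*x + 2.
Gal(K/Q) = S_3 (symmetric group of order 6)

Compute the discriminant of x^3 + (-4)*x^2 + (-2)*x + (2): Δ = 788. Since Δ is not a rational square, the Galois group is not contained in A_3; it must be the full S_3 (irreducibility of the cubic rules out anything smaller).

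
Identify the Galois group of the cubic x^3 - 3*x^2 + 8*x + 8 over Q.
Gal(K/Q) = S_3 (symmetric group of order 6)

Compute the discriminant of x^3 + (-3)*x^2 + (8)*x + (8): Δ = -5792. Since Δ is not a rational square, the Galois group is not contained in A_3; it must be the full S_3 (irreducibility of the cubic rules out anything smaller).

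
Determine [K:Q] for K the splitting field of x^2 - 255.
[K:Q] = 2

The polynomial x^2 - 255 is irreducible over Q since 255 is not a perfect square. Its splitting field is Q(sqrt(255)), which has degree 2 over Q.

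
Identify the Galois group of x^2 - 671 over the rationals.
Gal(K/Q) = Z/2Z (cyclic of order 2)

x^2 - 671 is irreducible over Q since 671 is not a rational square. The splitting field Q(sqrt(671)) has degree 2 over Q, and its unique nontrivial automorphism is sqrt(671) ↦ -sqrt(671). Hence Gal(Q(sqrt(671))/Q) = Z/2Z.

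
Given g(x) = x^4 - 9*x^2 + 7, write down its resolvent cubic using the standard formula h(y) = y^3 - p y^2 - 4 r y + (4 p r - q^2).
h(y) = y^3 + 9*y^2 - 28*y - 252

Identify coefficients: p = -9, q = 0, r = 7.
Plug into h(y) = y^3 - p y^2 - 4 r y + (4 p r - q^2):
  h(y) = y^3 - (-9) y^2 - 4*(7) y + (4*(-9)*(7) - (0)^2)
       = y^3 + (9) y^2 + (-28) y + (-252).
Simplifying: h(y) = y^3 + 9*y^2 - 28*y - 252.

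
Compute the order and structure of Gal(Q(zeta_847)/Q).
|Gal(Q(zeta_847)/Q)| = phi(847) = 660; group ≅ (Z/847Z)^* ≅ Z/6Z × Z/110Z

The n-th cyclotomic polynomial Φ_847(x) is the minimal polynomial of zeta_847 over Q and has degree phi(847) = 660. So Q(zeta_847) is a degree-660 Galois extension with Galois group (Z/847Z)^*. By CRT, (Z/847Z)^* ≅ (Z/7Z)^* × (Z/121Z)^*. Each prime-power unit group is (Z/7Z)^* ≅ Z/6Z; (Z/121Z)^* ≅ Z/110Z. Hence Gal(Q(zeta_847)/Q) ≅ Z/6Z × Z/110Z.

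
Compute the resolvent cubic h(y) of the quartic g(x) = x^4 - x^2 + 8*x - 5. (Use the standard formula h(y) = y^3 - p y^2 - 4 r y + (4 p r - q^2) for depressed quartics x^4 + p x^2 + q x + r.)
h(y) = y^3 + y^2 + 20*y - 44

Identify coefficients: p = -1, q = 8, r = -5.
Plug into h(y) = y^3 - p y^2 - 4 r y + (4 p r - q^2):
  h(y) = y^3 - (-1) y^2 - 4*(-5) y + (4*(-1)*(-5) - (8)^2)
       = y^3 + (1) y^2 + (20) y + (-44).
Simplifying: h(y) = y^3 + y^2 + 20*y - 44.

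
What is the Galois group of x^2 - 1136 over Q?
Gal(K/Q) = Z/2Z (cyclic of order 2)

x^2 - 1136 is irreducible over Q since 1136 is not a rational square. The splitting field Q(sqrt(1136)) has degree 2 over Q, and its unique nontrivial automorphism is sqrt(1136) ↦ -sqrt(1136). Hence Gal(Q(sqrt(1136))/Q) = Z/2Z.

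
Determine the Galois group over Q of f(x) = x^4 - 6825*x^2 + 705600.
Gal(K/Q) = Z/2Z (cyclic of order 2)

f factors as (x^2 - 6720)(x^2 - 105), so the splitting field is K = Q(sqrt(6720), sqrt(105)). The squarefree part of 6720 is 105 and the squarefree part of 105 is also 105, so sqrt(6720) and sqrt(105) are both rational multiples of sqrt(105). Hence Q(sqrt(6720)) = Q(sqrt(105)) = Q(sqrt(105)), and the splitting field collapses to a single degree-2 extension with Galois group Z/2Z.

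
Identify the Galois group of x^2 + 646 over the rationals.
Gal(K/Q) = Z/2Z (cyclic of order 2)

x^2 + 646 is irreducible over Q since -646 is not a rational square. The splitting field Q(sqrt(-646)) has degree 2 over Q, and its unique nontrivial automorphism is sqrt(-646) ↦ -sqrt(-646). Hence Gal(Q(sqrt(-646))/Q) = Z/2Z.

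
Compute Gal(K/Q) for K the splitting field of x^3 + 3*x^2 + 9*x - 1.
Gal(K/Q) = S_3 (symmetric group of order 6)

Compute the discriminant of x^3 + (3)*x^2 + (9)*x + (-1): Δ = -2592. Since Δ is not a rational square, the Galois group is not contained in A_3; it must be the full S_3 (irreducibility of the cubic rules out anything smaller).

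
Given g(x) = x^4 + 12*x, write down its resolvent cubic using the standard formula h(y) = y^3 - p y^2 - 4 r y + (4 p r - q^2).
h(y) = y^3 - 144

Identify coefficients: p = 0, q = 12, r = 0.
Plug into h(y) = y^3 - p y^2 - 4 r y + (4 p r - q^2):
  h(y) = y^3 - (0) y^2 - 4*(0) y + (4*(0)*(0) - (12)^2)
       = y^3 + (0) y^2 + (0) y + (-144).
Simplifying: h(y) = y^3 - 144.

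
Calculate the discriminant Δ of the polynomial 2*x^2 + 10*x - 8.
Δ = 164

For a quadratic a x^2 + b x + c the discriminant is Δ = b^2 - 4ac = (10)^2 - 4*(2)*(-8) = 100 - (-64) = 164.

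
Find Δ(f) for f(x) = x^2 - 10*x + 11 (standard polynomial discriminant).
Δ = 56

For a quadratic a x^2 + b x + c the discriminant is Δ = b^2 - 4ac = (-10)^2 - 4*(1)*(11) = 100 - (44) = 56.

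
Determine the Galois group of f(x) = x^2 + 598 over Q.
Gal(K/Q) = Z/2Z (cyclic of order 2)

x^2 + 598 is irreducible over Q since -598 is not a rational square. The splitting field Q(sqrt(-598)) has degree 2 over Q, and its unique nontrivial automorphism is sqrt(-598) ↦ -sqrt(-598). Hence Gal(Q(sqrt(-598))/Q) = Z/2Z.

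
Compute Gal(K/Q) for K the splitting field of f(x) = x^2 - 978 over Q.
Gal(K/Q) = Z/2Z (cyclic of order 2)

x^2 - 978 is irreducible over Q since 978 is not a rational square. The splitting field Q(sqrt(978)) has degree 2 over Q, and its unique nontrivial automorphism is sqrt(978) ↦ -sqrt(978). Hence Gal(Q(sqrt(978))/Q) = Z/2Z.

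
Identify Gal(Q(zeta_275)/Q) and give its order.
|Gal(Q(zeta_275)/Q)| = phi(275) = 200; group ≅ (Z/275Z)^* ≅ Z/10Z × Z/20Z

The n-th cyclotomic polynomial Φ_275(x) is the minimal polynomial of zeta_275 over Q and has degree phi(275) = 200. So Q(zeta_275) is a degree-200 Galois extension with Galois group (Z/275Z)^*. By CRT, (Z/275Z)^* ≅ (Z/25Z)^* × (Z/11Z)^*. Each prime-power unit group is (Z/25Z)^* ≅ Z/20Z; (Z/11Z)^* ≅ Z/10Z. Hence Gal(Q(zeta_275)/Q) ≅ Z/10Z × Z/20Z.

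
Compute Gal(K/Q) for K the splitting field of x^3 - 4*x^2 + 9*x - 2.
Gal(K/Q) = S_3 (symmetric group of order 6)

Compute the discriminant of x^3 + (-4)*x^2 + (9)*x + (-2): Δ = -944. Since Δ is not a rational square, the Galois group is not contained in A_3; it must be the full S_3 (irreducibility of the cubic rules out anything smaller).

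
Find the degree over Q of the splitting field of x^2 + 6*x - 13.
[K:Q] = 2

The discriminant of x^2 + (6)*x + (-13) is b^2 - 4c = 36 - (-52) = 88. Since 88 is not a perfect square in Q, the polynomial is irreducible over Q. Its two roots generate a degree-2 extension, so [K:Q] = 2.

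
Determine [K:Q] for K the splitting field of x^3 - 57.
[K:Q] = 6

x^3 - 57 has one real root r = 57^(1/3) and two complex roots r*zeta_3, r*zeta_3^2 where zeta_3 = e^(2*pi*i/3). The splitting field is Q(r, zeta_3). [Q(r):Q] = 3 and [Q(zeta_3):Q] = 2 with gcd = 1, so [Q(r, zeta_3):Q] = 3 * 2 = 6.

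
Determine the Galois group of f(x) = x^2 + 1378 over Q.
Gal(K/Q) = Z/2Z (cyclic of order 2)

x^2 + 1378 is irreducible over Q since -1378 is not a rational square. The splitting field Q(sqrt(-1378)) has degree 2 over Q, and its unique nontrivial automorphism is sqrt(-1378) ↦ -sqrt(-1378). Hence Gal(Q(sqrt(-1378))/Q) = Z/2Z.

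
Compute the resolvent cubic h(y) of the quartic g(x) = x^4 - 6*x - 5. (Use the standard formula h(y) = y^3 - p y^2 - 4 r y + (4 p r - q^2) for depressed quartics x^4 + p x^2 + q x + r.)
h(y) = y^3 + 20*y - 36

Identify coefficients: p = 0, q = -6, r = -5.
Plug into h(y) = y^3 - p y^2 - 4 r y + (4 p r - q^2):
  h(y) = y^3 - (0) y^2 - 4*(-5) y + (4*(0)*(-5) - (-6)^2)
       = y^3 + (0) y^2 + (20) y + (-36).
Simplifying: h(y) = y^3 + 20*y - 36.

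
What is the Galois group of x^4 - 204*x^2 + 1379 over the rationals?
Gal(K/Q) = V_4 (Klein four-group, Z/2Z × Z/2Z)

f factors as (x^2 - 197)(x^2 - 7), so the splitting field is K = Q(sqrt(197), sqrt(7)). The elements 197, 7, 1379 are all non-squares in Q, so sqrt(197) and sqrt(7) generate independent quadratic extensions. Thus [K:Q] = 4 and Gal(K/Q) is generated by the two order-2 automorphisms sqrt(197) ↦ -sqrt(197) and sqrt(7) ↦ -sqrt(7), giving V_4.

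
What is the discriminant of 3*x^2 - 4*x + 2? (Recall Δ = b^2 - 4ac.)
Δ = -8

For a quadratic a x^2 + b x + c the discriminant is Δ = b^2 - 4ac = (-4)^2 - 4*(3)*(2) = 16 - (24) = -8.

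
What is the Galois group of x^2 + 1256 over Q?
Gal(K/Q) = Z/2Z (cyclic of order 2)

x^2 + 1256 is irreducible over Q since -1256 is not a rational square. The splitting field Q(sqrt(-1256)) has degree 2 over Q, and its unique nontrivial automorphism is sqrt(-1256) ↦ -sqrt(-1256). Hence Gal(Q(sqrt(-1256))/Q) = Z/2Z.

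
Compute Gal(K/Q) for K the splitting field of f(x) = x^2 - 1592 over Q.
Gal(K/Q) = Z/2Z (cyclic of order 2)

x^2 - 1592 is irreducible over Q since 1592 is not a rational square. The splitting field Q(sqrt(1592)) has degree 2 over Q, and its unique nontrivial automorphism is sqrt(1592) ↦ -sqrt(1592). Hence Gal(Q(sqrt(1592))/Q) = Z/2Z.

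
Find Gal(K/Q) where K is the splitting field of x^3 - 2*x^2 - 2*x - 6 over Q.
Gal(K/Q) = S_3 (symmetric group of order 6)

Compute the discriminant of x^3 + (-2)*x^2 + (-2)*x + (-6): Δ = -1548. Since Δ is not a rational square, the Galois group is not contained in A_3; it must be the full S_3 (irreducibility of the cubic rules out anything smaller).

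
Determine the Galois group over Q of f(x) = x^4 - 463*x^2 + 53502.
Gal(K/Q) = V_4 (Klein four-group, Z/2Z × Z/2Z)

f factors as (x^2 - 241)(x^2 - 222), so the splitting field is K = Q(sqrt(241), sqrt(222)). The elements 241, 222, 53502 are all non-squares in Q, so sqrt(241) and sqrt(222) generate independent quadratic extensions. Thus [K:Q] = 4 and Gal(K/Q) is generated by the two order-2 automorphisms sqrt(241) ↦ -sqrt(241) and sqrt(222) ↦ -sqrt(222), giving V_4.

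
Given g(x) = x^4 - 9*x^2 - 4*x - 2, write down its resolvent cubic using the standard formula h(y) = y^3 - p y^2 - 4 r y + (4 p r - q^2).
h(y) = y^3 + 9*y^2 + 8*y + 56

Identify coefficients: p = -9, q = -4, r = -2.
Plug into h(y) = y^3 - p y^2 - 4 r y + (4 p r - q^2):
  h(y) = y^3 - (-9) y^2 - 4*(-2) y + (4*(-9)*(-2) - (-4)^2)
       = y^3 + (9) y^2 + (8) y + (56).
Simplifying: h(y) = y^3 + 9*y^2 + 8*y + 56.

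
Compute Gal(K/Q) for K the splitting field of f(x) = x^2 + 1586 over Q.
Gal(K/Q) = Z/2Z (cyclic of order 2)

x^2 + 1586 is irreducible over Q since -1586 is not a rational square. The splitting field Q(sqrt(-1586)) has degree 2 over Q, and its unique nontrivial automorphism is sqrt(-1586) ↦ -sqrt(-1586). Hence Gal(Q(sqrt(-1586))/Q) = Z/2Z.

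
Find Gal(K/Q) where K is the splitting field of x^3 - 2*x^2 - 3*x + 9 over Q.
Gal(K/Q) = S_3 (symmetric group of order 6)

Compute the discriminant of x^3 + (-2)*x^2 + (-3)*x + (9): Δ = -783. Since Δ is not a rational square, the Galois group is not contained in A_3; it must be the full S_3 (irreducibility of the cubic rules out anything smaller).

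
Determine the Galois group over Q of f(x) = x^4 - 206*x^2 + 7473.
Gal(K/Q) = V_4 (Klein four-group, Z/2Z × Z/2Z)

f factors as (x^2 - 159)(x^2 - 47), so the splitting field is K = Q(sqrt(159), sqrt(47)). The elements 159, 47, 7473 are all non-squares in Q, so sqrt(159) and sqrt(47) generate independent quadratic extensions. Thus [K:Q] = 4 and Gal(K/Q) is generated by the two order-2 automorphisms sqrt(159) ↦ -sqrt(159) and sqrt(47) ↦ -sqrt(47), giving V_4.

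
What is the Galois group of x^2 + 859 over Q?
Gal(K/Q) = Z/2Z (cyclic of order 2)

x^2 + 859 is irreducible over Q since -859 is not a rational square. The splitting field Q(sqrt(-859)) has degree 2 over Q, and its unique nontrivial automorphism is sqrt(-859) ↦ -sqrt(-859). Hence Gal(Q(sqrt(-859))/Q) = Z/2Z.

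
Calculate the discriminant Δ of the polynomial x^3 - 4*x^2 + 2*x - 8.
Δ = -2592

For x^3 + a x^2 + b x + c the discriminant is Δ = 18 a b c - 4 a^3 c + a^2 b^2 - 4 b^3 - 27 c^2.
Plug a = -4, b = 2, c = -8:
  18*(-4)*(2)*(-8) - 4*(-4)^3*(-8) + (-4)^2*(2)^2 - 4*(2)^3 - 27*(-8)^2
  = 1152 + (-2048) + 64 + (-32) + (-1728)
  = -2592.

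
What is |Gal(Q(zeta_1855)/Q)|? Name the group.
|Gal(Q(zeta_1855)/Q)| = phi(1855) = 1248; group ≅ (Z/1855Z)^* ≅ Z/4Z × Z/6Z × Z/52Z

The n-th cyclotomic polynomial Φ_1855(x) is the minimal polynomial of zeta_1855 over Q and has degree phi(1855) = 1248. So Q(zeta_1855) is a degree-1248 Galois extension with Galois group (Z/1855Z)^*. By CRT, (Z/1855Z)^* ≅ (Z/5Z)^* × (Z/7Z)^* × (Z/53Z)^*. Each prime-power unit group is (Z/5Z)^* ≅ Z/4Z; (Z/7Z)^* ≅ Z/6Z; (Z/53Z)^* ≅ Z/52Z. Hence Gal(Q(zeta_1855)/Q) ≅ Z/4Z × Z/6Z × Z/52Z.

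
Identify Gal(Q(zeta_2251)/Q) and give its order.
|Gal(Q(zeta_2251)/Q)| = phi(2251) = 2250; group ≅ (Z/2251Z)^* ≅ Z/2250Z

The n-th cyclotomic polynomial Φ_2251(x) is the minimal polynomial of zeta_2251 over Q and has degree phi(2251) = 2250. So Q(zeta_2251) is a degree-2250 Galois extension with Galois group (Z/2251Z)^*. (Z/2251Z)^* is cyclic since 2251 is an odd prime power (or 4). Hence Gal(Q(zeta_2251)/Q) ≅ Z/2250Z.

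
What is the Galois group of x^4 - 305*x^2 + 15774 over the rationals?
Gal(K/Q) = V_4 (Klein four-group, Z/2Z × Z/2Z)

f factors as (x^2 - 66)(x^2 - 239), so the splitting field is K = Q(sqrt(66), sqrt(239)). The elements 66, 239, 15774 are all non-squares in Q, so sqrt(66) and sqrt(239) generate independent quadratic extensions. Thus [K:Q] = 4 and Gal(K/Q) is generated by the two order-2 automorphisms sqrt(66) ↦ -sqrt(66) and sqrt(239) ↦ -sqrt(239), giving V_4.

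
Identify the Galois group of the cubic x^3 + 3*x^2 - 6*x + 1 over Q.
Gal(K/Q) = A_3 (cyclic of order 3)

Compute the discriminant of x^3 + (3)*x^2 + (-6)*x + (1): Δ = 729. Since Δ is a perfect square (Δ = 27^2), the Galois group is contained in A_3. Irreducibility forces the group to be transitive on three roots, so Gal = A_3.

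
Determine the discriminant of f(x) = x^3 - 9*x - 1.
Δ = 2889

For a depressed cubic x^3 + p x + q the discriminant is Δ = -4 p^3 - 27 q^2 = -4*(-9)^3 - 27*(-1)^2 = 2916 - 27 = 2889.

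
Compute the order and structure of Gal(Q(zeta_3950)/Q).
|Gal(Q(zeta_3950)/Q)| = phi(3950) = 1560; group ≅ (Z/3950Z)^* ≅ Z/20Z × Z/78Z

The n-th cyclotomic polynomial Φ_3950(x) is the minimal polynomial of zeta_3950 over Q and has degree phi(3950) = 1560. So Q(zeta_3950) is a degree-1560 Galois extension with Galois group (Z/3950Z)^*. By CRT, (Z/3950Z)^* ≅ (Z/2Z)^* × (Z/25Z)^* × (Z/79Z)^*. Each prime-power unit group is (Z/2Z)^* ≅ trivial group (order 1); (Z/25Z)^* ≅ Z/20Z; (Z/79Z)^* ≅ Z/78Z. Hence Gal(Q(zeta_3950)/Q) ≅ Z/20Z × Z/78Z.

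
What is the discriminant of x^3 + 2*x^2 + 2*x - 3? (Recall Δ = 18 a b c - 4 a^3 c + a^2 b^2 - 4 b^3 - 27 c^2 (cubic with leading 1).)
Δ = -379

For x^3 + a x^2 + b x + c the discriminant is Δ = 18 a b c - 4 a^3 c + a^2 b^2 - 4 b^3 - 27 c^2.
Plug a = 2, b = 2, c = -3:
  18*(2)*(2)*(-3) - 4*(2)^3*(-3) + (2)^2*(2)^2 - 4*(2)^3 - 27*(-3)^2
  = -216 + (96) + 16 + (-32) + (-243)
  = -379.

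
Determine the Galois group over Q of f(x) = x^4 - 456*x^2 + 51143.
Gal(K/Q) = V_4 (Klein four-group, Z/2Z × Z/2Z)

f factors as (x^2 - 199)(x^2 - 257), so the splitting field is K = Q(sqrt(199), sqrt(257)). The elements 199, 257, 51143 are all non-squares in Q, so sqrt(199) and sqrt(257) generate independent quadratic extensions. Thus [K:Q] = 4 and Gal(K/Q) is generated by the two order-2 automorphisms sqrt(199) ↦ -sqrt(199) and sqrt(257) ↦ -sqrt(257), giving V_4.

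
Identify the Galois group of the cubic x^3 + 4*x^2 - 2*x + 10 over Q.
Gal(K/Q) = S_3 (symmetric group of order 6)

Compute the discriminant of x^3 + (4)*x^2 + (-2)*x + (10): Δ = -6604. Since Δ is not a rational square, the Galois group is not contained in A_3; it must be the full S_3 (irreducibility of the cubic rules out anything smaller).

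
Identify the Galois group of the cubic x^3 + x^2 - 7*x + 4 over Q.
Gal(K/Q) = S_3 (symmetric group of order 6)

Compute the discriminant of x^3 + (1)*x^2 + (-7)*x + (4): Δ = 469. Since Δ is not a rational square, the Galois group is not contained in A_3; it must be the full S_3 (irreducibility of the cubic rules out anything smaller).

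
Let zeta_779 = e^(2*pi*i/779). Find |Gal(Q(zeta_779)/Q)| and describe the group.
|Gal(Q(zeta_779)/Q)| = phi(779) = 720; group ≅ (Z/779Z)^* ≅ Z/18Z × Z/40Z

The n-th cyclotomic polynomial Φ_779(x) is the minimal polynomial of zeta_779 over Q and has degree phi(779) = 720. So Q(zeta_779) is a degree-720 Galois extension with Galois group (Z/779Z)^*. By CRT, (Z/779Z)^* ≅ (Z/19Z)^* × (Z/41Z)^*. Each prime-power unit group is (Z/19Z)^* ≅ Z/18Z; (Z/41Z)^* ≅ Z/40Z. Hence Gal(Q(zeta_779)/Q) ≅ Z/18Z × Z/40Z.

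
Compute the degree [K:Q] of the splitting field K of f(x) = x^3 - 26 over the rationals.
[K:Q] = 6

x^3 - 26 has one real root r = 26^(1/3) and two complex roots r*zeta_3, r*zeta_3^2 where zeta_3 = e^(2*pi*i/3). The splitting field is Q(r, zeta_3). [Q(r):Q] = 3 and [Q(zeta_3):Q] = 2 with gcd = 1, so [Q(r, zeta_3):Q] = 3 * 2 = 6.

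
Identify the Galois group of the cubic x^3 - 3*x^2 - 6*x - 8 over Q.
Gal(K/Q) = S_3 (symmetric group of order 6)

Compute the discriminant of x^3 + (-3)*x^2 + (-6)*x + (-8): Δ = -3996. Since Δ is not a rational square, the Galois group is not contained in A_3; it must be the full S_3 (irreducibility of the cubic rules out anything smaller).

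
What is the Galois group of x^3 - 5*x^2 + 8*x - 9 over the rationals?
Gal(K/Q) = S_3 (symmetric group of order 6)

Compute the discriminant of x^3 + (-5)*x^2 + (8)*x + (-9): Δ = -655. Since Δ is not a rational square, the Galois group is not contained in A_3; it must be the full S_3 (irreducibility of the cubic rules out anything smaller).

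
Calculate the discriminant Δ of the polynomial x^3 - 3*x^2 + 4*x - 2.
Δ = -4

For x^3 + a x^2 + b x + c the discriminant is Δ = 18 a b c - 4 a^3 c + a^2 b^2 - 4 b^3 - 27 c^2.
Plug a = -3, b = 4, c = -2:
  18*(-3)*(4)*(-2) - 4*(-3)^3*(-2) + (-3)^2*(4)^2 - 4*(4)^3 - 27*(-2)^2
  = 432 + (-216) + 144 + (-256) + (-108)
  = -4.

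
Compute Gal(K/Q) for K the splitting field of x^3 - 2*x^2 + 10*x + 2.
Gal(K/Q) = S_3 (symmetric group of order 6)

Compute the discriminant of x^3 + (-2)*x^2 + (10)*x + (2): Δ = -4364. Since Δ is not a rational square, the Galois group is not contained in A_3; it must be the full S_3 (irreducibility of the cubic rules out anything smaller).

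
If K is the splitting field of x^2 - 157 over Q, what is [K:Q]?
[K:Q] = 2

The polynomial x^2 - 157 is irreducible over Q since 157 is not a perfect square. Its splitting field is Q(sqrt(157)), which has degree 2 over Q.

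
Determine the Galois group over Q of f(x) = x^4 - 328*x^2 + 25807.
Gal(K/Q) = V_4 (Klein four-group, Z/2Z × Z/2Z)

f factors as (x^2 - 197)(x^2 - 131), so the splitting field is K = Q(sqrt(197), sqrt(131)). The elements 197, 131, 25807 are all non-squares in Q, so sqrt(197) and sqrt(131) generate independent quadratic extensions. Thus [K:Q] = 4 and Gal(K/Q) is generated by the two order-2 automorphisms sqrt(197) ↦ -sqrt(197) and sqrt(131) ↦ -sqrt(131), giving V_4.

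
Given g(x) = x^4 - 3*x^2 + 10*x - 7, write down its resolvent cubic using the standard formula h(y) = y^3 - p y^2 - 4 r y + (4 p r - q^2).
h(y) = y^3 + 3*y^2 + 28*y - 16

Identify coefficients: p = -3, q = 10, r = -7.
Plug into h(y) = y^3 - p y^2 - 4 r y + (4 p r - q^2):
  h(y) = y^3 - (-3) y^2 - 4*(-7) y + (4*(-3)*(-7) - (10)^2)
       = y^3 + (3) y^2 + (28) y + (-16).
Simplifying: h(y) = y^3 + 3*y^2 + 28*y - 16.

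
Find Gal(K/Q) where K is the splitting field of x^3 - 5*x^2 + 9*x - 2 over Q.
Gal(K/Q) = S_3 (symmetric group of order 6)

Compute the discriminant of x^3 + (-5)*x^2 + (9)*x + (-2): Δ = -379. Since Δ is not a rational square, the Galois group is not contained in A_3; it must be the full S_3 (irreducibility of the cubic rules out anything smaller).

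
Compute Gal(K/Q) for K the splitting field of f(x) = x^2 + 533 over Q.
Gal(K/Q) = Z/2Z (cyclic of order 2)

x^2 + 533 is irreducible over Q since -533 is not a rational square. The splitting field Q(sqrt(-533)) has degree 2 over Q, and its unique nontrivial automorphism is sqrt(-533) ↦ -sqrt(-533). Hence Gal(Q(sqrt(-533))/Q) = Z/2Z.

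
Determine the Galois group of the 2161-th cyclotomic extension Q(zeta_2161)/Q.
|Gal(Q(zeta_2161)/Q)| = phi(2161) = 2160; group ≅ (Z/2161Z)^* ≅ Z/2160Z

The n-th cyclotomic polynomial Φ_2161(x) is the minimal polynomial of zeta_2161 over Q and has degree phi(2161) = 2160. So Q(zeta_2161) is a degree-2160 Galois extension with Galois group (Z/2161Z)^*. (Z/2161Z)^* is cyclic since 2161 is an odd prime power (or 4). Hence Gal(Q(zeta_2161)/Q) ≅ Z/2160Z.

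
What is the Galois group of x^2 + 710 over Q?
Gal(K/Q) = Z/2Z (cyclic of order 2)

x^2 + 710 is irreducible over Q since -710 is not a rational square. The splitting field Q(sqrt(-710)) has degree 2 over Q, and its unique nontrivial automorphism is sqrt(-710) ↦ -sqrt(-710). Hence Gal(Q(sqrt(-710))/Q) = Z/2Z.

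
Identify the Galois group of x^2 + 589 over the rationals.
Gal(K/Q) = Z/2Z (cyclic of order 2)

x^2 + 589 is irreducible over Q since -589 is not a rational square. The splitting field Q(sqrt(-589)) has degree 2 over Q, and its unique nontrivial automorphism is sqrt(-589) ↦ -sqrt(-589). Hence Gal(Q(sqrt(-589))/Q) = Z/2Z.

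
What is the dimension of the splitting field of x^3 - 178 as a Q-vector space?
[K:Q] = 6

x^3 - 178 has one real root r = 178^(1/3) and two complex roots r*zeta_3, r*zeta_3^2 where zeta_3 = e^(2*pi*i/3). The splitting field is Q(r, zeta_3). [Q(r):Q] = 3 and [Q(zeta_3):Q] = 2 with gcd = 1, so [Q(r, zeta_3):Q] = 3 * 2 = 6.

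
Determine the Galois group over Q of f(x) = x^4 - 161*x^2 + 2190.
Gal(K/Q) = V_4 (Klein four-group, Z/2Z × Z/2Z)

f factors as (x^2 - 15)(x^2 - 146), so the splitting field is K = Q(sqrt(15), sqrt(146)). The elements 15, 146, 2190 are all non-squares in Q, so sqrt(15) and sqrt(146) generate independent quadratic extensions. Thus [K:Q] = 4 and Gal(K/Q) is generated by the two order-2 automorphisms sqrt(15) ↦ -sqrt(15) and sqrt(146) ↦ -sqrt(146), giving V_4.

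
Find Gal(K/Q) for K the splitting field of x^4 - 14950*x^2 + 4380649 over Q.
Gal(K/Q) = Z/2Z (cyclic of order 2)

f factors as (x^2 - 299)(x^2 - 14651), so the splitting field is K = Q(sqrt(299), sqrt(14651)). The squarefree part of 299 is 299 and the squarefree part of 14651 is also 299, so sqrt(299) and sqrt(14651) are both rational multiples of sqrt(299). Hence Q(sqrt(299)) = Q(sqrt(14651)) = Q(sqrt(299)), and the splitting field collapses to a single degree-2 extension with Galois group Z/2Z.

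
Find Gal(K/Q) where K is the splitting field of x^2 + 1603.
Gal(K/Q) = Z/2Z (cyclic of order 2)

x^2 + 1603 is irreducible over Q since -1603 is not a rational square. The splitting field Q(sqrt(-1603)) has degree 2 over Q, and its unique nontrivial automorphism is sqrt(-1603) ↦ -sqrt(-1603). Hence Gal(Q(sqrt(-1603))/Q) = Z/2Z.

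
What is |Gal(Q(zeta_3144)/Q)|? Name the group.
|Gal(Q(zeta_3144)/Q)| = phi(3144) = 1040; group ≅ (Z/3144Z)^* ≅ Z/2Z × Z/2Z × Z/2Z × Z/130Z

The n-th cyclotomic polynomial Φ_3144(x) is the minimal polynomial of zeta_3144 over Q and has degree phi(3144) = 1040. So Q(zeta_3144) is a degree-1040 Galois extension with Galois group (Z/3144Z)^*. By CRT, (Z/3144Z)^* ≅ (Z/8Z)^* × (Z/3Z)^* × (Z/131Z)^*. Each prime-power unit group is (Z/8Z)^* ≅ Z/2Z × Z/2Z; (Z/3Z)^* ≅ Z/2Z; (Z/131Z)^* ≅ Z/130Z. Hence Gal(Q(zeta_3144)/Q) ≅ Z/2Z × Z/2Z × Z/2Z × Z/130Z.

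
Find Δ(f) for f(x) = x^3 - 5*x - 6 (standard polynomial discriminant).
Δ = -472

For x^3 + a x^2 + b x + c the discriminant is Δ = 18 a b c - 4 a^3 c + a^2 b^2 - 4 b^3 - 27 c^2.
Plug a = 0, b = -5, c = -6:
  18*(0)*(-5)*(-6) - 4*(0)^3*(-6) + (0)^2*(-5)^2 - 4*(-5)^3 - 27*(-6)^2
  = 0 + (0) + 0 + (500) + (-972)
  = -472.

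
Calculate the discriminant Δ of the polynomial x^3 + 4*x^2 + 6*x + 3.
Δ = -3

For x^3 + a x^2 + b x + c the discriminant is Δ = 18 a b c - 4 a^3 c + a^2 b^2 - 4 b^3 - 27 c^2.
Plug a = 4, b = 6, c = 3:
  18*(4)*(6)*(3) - 4*(4)^3*(3) + (4)^2*(6)^2 - 4*(6)^3 - 27*(3)^2
  = 1296 + (-768) + 576 + (-864) + (-243)
  = -3.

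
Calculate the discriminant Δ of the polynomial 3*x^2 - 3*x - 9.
Δ = 117

For a quadratic a x^2 + b x + c the discriminant is Δ = b^2 - 4ac = (-3)^2 - 4*(3)*(-9) = 9 - (-108) = 117.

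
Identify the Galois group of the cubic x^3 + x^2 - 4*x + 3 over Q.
Gal(K/Q) = S_3 (symmetric group of order 6)

Compute the discriminant of x^3 + (1)*x^2 + (-4)*x + (3): Δ = -199. Since Δ is not a rational square, the Galois group is not contained in A_3; it must be the full S_3 (irreducibility of the cubic rules out anything smaller).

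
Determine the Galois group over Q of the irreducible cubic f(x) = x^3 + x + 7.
Gal(K/Q) = S_3 (symmetric group of order 6)

Compute the discriminant of x^3 + (0)*x^2 + (1)*x + (7): Δ = -1327. Since Δ is not a rational square, the Galois group is not contained in A_3; it must be the full S_3 (irreducibility of the cubic rules out anything smaller).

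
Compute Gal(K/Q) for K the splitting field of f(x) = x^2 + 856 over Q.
Gal(K/Q) = Z/2Z (cyclic of order 2)

x^2 + 856 is irreducible over Q since -856 is not a rational square. The splitting field Q(sqrt(-856)) has degree 2 over Q, and its unique nontrivial automorphism is sqrt(-856) ↦ -sqrt(-856). Hence Gal(Q(sqrt(-856))/Q) = Z/2Z.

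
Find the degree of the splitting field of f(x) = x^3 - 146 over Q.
[K:Q] = 6

x^3 - 146 has one real root r = 146^(1/3) and two complex roots r*zeta_3, r*zeta_3^2 where zeta_3 = e^(2*pi*i/3). The splitting field is Q(r, zeta_3). [Q(r):Q] = 3 and [Q(zeta_3):Q] = 2 with gcd = 1, so [Q(r, zeta_3):Q] = 3 * 2 = 6.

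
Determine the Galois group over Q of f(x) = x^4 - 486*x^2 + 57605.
Gal(K/Q) = V_4 (Klein four-group, Z/2Z × Z/2Z)

f factors as (x^2 - 205)(x^2 - 281), so the splitting field is K = Q(sqrt(205), sqrt(281)). The elements 205, 281, 57605 are all non-squares in Q, so sqrt(205) and sqrt(281) generate independent quadratic extensions. Thus [K:Q] = 4 and Gal(K/Q) is generated by the two order-2 automorphisms sqrt(205) ↦ -sqrt(205) and sqrt(281) ↦ -sqrt(281), giving V_4.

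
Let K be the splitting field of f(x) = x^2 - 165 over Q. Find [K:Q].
[K:Q] = 2

The polynomial x^2 - 165 is irreducible over Q since 165 is not a perfect square. Its splitting field is Q(sqrt(165)), which has degree 2 over Q.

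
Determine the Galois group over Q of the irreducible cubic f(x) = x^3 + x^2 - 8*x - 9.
Gal(K/Q) = S_3 (symmetric group of order 6)

Compute the discriminant of x^3 + (1)*x^2 + (-8)*x + (-9): Δ = 1257. Since Δ is not a rational square, the Galois group is not contained in A_3; it must be the full S_3 (irreducibility of the cubic rules out anything smaller).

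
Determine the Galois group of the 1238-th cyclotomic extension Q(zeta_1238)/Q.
|Gal(Q(zeta_1238)/Q)| = phi(1238) = 618; group ≅ (Z/1238Z)^* ≅ Z/618Z

The n-th cyclotomic polynomial Φ_1238(x) is the minimal polynomial of zeta_1238 over Q and has degree phi(1238) = 618. So Q(zeta_1238) is a degree-618 Galois extension with Galois group (Z/1238Z)^*. By CRT, (Z/1238Z)^* ≅ (Z/2Z)^* × (Z/619Z)^*. Each prime-power unit group is (Z/2Z)^* ≅ trivial group (order 1); (Z/619Z)^* ≅ Z/618Z. Hence Gal(Q(zeta_1238)/Q) ≅ Z/618Z.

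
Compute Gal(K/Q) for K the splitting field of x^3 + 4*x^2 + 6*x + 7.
Gal(K/Q) = S_3 (symmetric group of order 6)

Compute the discriminant of x^3 + (4)*x^2 + (6)*x + (7): Δ = -379. Since Δ is not a rational square, the Galois group is not contained in A_3; it must be the full S_3 (irreducibility of the cubic rules out anything smaller).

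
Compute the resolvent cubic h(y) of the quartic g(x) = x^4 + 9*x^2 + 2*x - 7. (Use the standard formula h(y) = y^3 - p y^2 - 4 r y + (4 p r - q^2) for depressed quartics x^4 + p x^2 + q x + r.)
h(y) = y^3 - 9*y^2 + 28*y - 256

Identify coefficients: p = 9, q = 2, r = -7.
Plug into h(y) = y^3 - p y^2 - 4 r y + (4 p r - q^2):
  h(y) = y^3 - (9) y^2 - 4*(-7) y + (4*(9)*(-7) - (2)^2)
       = y^3 + (-9) y^2 + (28) y + (-256).
Simplifying: h(y) = y^3 - 9*y^2 + 28*y - 256.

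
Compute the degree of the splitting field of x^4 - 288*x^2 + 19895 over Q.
[K:Q] = 4

f factors as (x^2 - 173)(x^2 - 115); the splitting field is K = Q(sqrt(173), sqrt(115)). Since 173, 115, and 19895 are all non-squares in Q, the three subfields Q(sqrt(173)), Q(sqrt(115)), Q(sqrt(19895)) are distinct degree-2 extensions, so [K:Q] = 4 (Klein four Galois group).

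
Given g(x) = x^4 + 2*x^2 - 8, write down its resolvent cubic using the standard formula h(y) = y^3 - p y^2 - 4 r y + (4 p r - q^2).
h(y) = y^3 - 2*y^2 + 32*y - 64

Identify coefficients: p = 2, q = 0, r = -8.
Plug into h(y) = y^3 - p y^2 - 4 r y + (4 p r - q^2):
  h(y) = y^3 - (2) y^2 - 4*(-8) y + (4*(2)*(-8) - (0)^2)
       = y^3 + (-2) y^2 + (32) y + (-64).
Simplifying: h(y) = y^3 - 2*y^2 + 32*y - 64.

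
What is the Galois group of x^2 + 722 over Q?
Gal(K/Q) = Z/2Z (cyclic of order 2)

x^2 + 722 is irreducible over Q since -722 is not a rational square. The splitting field Q(sqrt(-722)) has degree 2 over Q, and its unique nontrivial automorphism is sqrt(-722) ↦ -sqrt(-722). Hence Gal(Q(sqrt(-722))/Q) = Z/2Z.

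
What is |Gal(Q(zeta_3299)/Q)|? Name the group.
|Gal(Q(zeta_3299)/Q)| = phi(3299) = 3298; group ≅ (Z/3299Z)^* ≅ Z/3298Z

The n-th cyclotomic polynomial Φ_3299(x) is the minimal polynomial of zeta_3299 over Q and has degree phi(3299) = 3298. So Q(zeta_3299) is a degree-3298 Galois extension with Galois group (Z/3299Z)^*. (Z/3299Z)^* is cyclic since 3299 is an odd prime power (or 4). Hence Gal(Q(zeta_3299)/Q) ≅ Z/3298Z.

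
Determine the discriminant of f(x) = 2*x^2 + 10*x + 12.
Δ = 4

For a quadratic a x^2 + b x + c the discriminant is Δ = b^2 - 4ac = (10)^2 - 4*(2)*(12) = 100 - (96) = 4.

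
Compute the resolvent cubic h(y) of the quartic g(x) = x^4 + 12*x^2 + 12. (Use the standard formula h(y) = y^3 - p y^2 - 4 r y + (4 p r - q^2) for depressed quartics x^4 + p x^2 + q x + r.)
h(y) = y^3 - 12*y^2 - 48*y + 576

Identify coefficients: p = 12, q = 0, r = 12.
Plug into h(y) = y^3 - p y^2 - 4 r y + (4 p r - q^2):
  h(y) = y^3 - (12) y^2 - 4*(12) y + (4*(12)*(12) - (0)^2)
       = y^3 + (-12) y^2 + (-48) y + (576).
Simplifying: h(y) = y^3 - 12*y^2 - 48*y + 576.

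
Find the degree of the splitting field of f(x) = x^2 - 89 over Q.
[K:Q] = 2

The polynomial x^2 - 89 is irreducible over Q since 89 is not a perfect square. Its splitting field is Q(sqrt(89)), which has degree 2 over Q.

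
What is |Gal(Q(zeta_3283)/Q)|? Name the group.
|Gal(Q(zeta_3283)/Q)| = phi(3283) = 2772; group ≅ (Z/3283Z)^* ≅ Z/42Z × Z/66Z

The n-th cyclotomic polynomial Φ_3283(x) is the minimal polynomial of zeta_3283 over Q and has degree phi(3283) = 2772. So Q(zeta_3283) is a degree-2772 Galois extension with Galois group (Z/3283Z)^*. By CRT, (Z/3283Z)^* ≅ (Z/49Z)^* × (Z/67Z)^*. Each prime-power unit group is (Z/49Z)^* ≅ Z/42Z; (Z/67Z)^* ≅ Z/66Z. Hence Gal(Q(zeta_3283)/Q) ≅ Z/42Z × Z/66Z.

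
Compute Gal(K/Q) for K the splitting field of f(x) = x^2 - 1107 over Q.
Gal(K/Q) = Z/2Z (cyclic of order 2)

x^2 - 1107 is irreducible over Q since 1107 is not a rational square. The splitting field Q(sqrt(1107)) has degree 2 over Q, and its unique nontrivial automorphism is sqrt(1107) ↦ -sqrt(1107). Hence Gal(Q(sqrt(1107))/Q) = Z/2Z.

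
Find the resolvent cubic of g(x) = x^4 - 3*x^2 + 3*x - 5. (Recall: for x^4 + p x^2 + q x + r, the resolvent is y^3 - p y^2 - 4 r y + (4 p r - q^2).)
h(y) = y^3 + 3*y^2 + 20*y + 51

Identify coefficients: p = -3, q = 3, r = -5.
Plug into h(y) = y^3 - p y^2 - 4 r y + (4 p r - q^2):
  h(y) = y^3 - (-3) y^2 - 4*(-5) y + (4*(-3)*(-5) - (3)^2)
       = y^3 + (3) y^2 + (20) y + (51).
Simplifying: h(y) = y^3 + 3*y^2 + 20*y + 51.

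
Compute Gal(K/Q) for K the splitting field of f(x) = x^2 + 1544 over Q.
Gal(K/Q) = Z/2Z (cyclic of order 2)

x^2 + 1544 is irreducible over Q since -1544 is not a rational square. The splitting field Q(sqrt(-1544)) has degree 2 over Q, and its unique nontrivial automorphism is sqrt(-1544) ↦ -sqrt(-1544). Hence Gal(Q(sqrt(-1544))/Q) = Z/2Z.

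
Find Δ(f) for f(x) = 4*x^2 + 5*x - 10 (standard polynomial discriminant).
Δ = 185

For a quadratic a x^2 + b x + c the discriminant is Δ = b^2 - 4ac = (5)^2 - 4*(4)*(-10) = 25 - (-160) = 185.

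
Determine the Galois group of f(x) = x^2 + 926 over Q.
Gal(K/Q) = Z/2Z (cyclic of order 2)

x^2 + 926 is irreducible over Q since -926 is not a rational square. The splitting field Q(sqrt(-926)) has degree 2 over Q, and its unique nontrivial automorphism is sqrt(-926) ↦ -sqrt(-926). Hence Gal(Q(sqrt(-926))/Q) = Z/2Z.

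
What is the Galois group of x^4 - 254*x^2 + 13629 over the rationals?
Gal(K/Q) = V_4 (Klein four-group, Z/2Z × Z/2Z)

f factors as (x^2 - 77)(x^2 - 177), so the splitting field is K = Q(sqrt(77), sqrt(177)). The elements 77, 177, 13629 are all non-squares in Q, so sqrt(77) and sqrt(177) generate independent quadratic extensions. Thus [K:Q] = 4 and Gal(K/Q) is generated by the two order-2 automorphisms sqrt(77) ↦ -sqrt(77) and sqrt(177) ↦ -sqrt(177), giving V_4.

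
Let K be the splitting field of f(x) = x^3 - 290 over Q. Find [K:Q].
[K:Q] = 6

x^3 - 290 has one real root r = 290^(1/3) and two complex roots r*zeta_3, r*zeta_3^2 where zeta_3 = e^(2*pi*i/3). The splitting field is Q(r, zeta_3). [Q(r):Q] = 3 and [Q(zeta_3):Q] = 2 with gcd = 1, so [Q(r, zeta_3):Q] = 3 * 2 = 6.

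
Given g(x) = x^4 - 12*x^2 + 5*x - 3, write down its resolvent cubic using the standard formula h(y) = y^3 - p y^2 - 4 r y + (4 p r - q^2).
h(y) = y^3 + 12*y^2 + 12*y + 119

Identify coefficients: p = -12, q = 5, r = -3.
Plug into h(y) = y^3 - p y^2 - 4 r y + (4 p r - q^2):
  h(y) = y^3 - (-12) y^2 - 4*(-3) y + (4*(-12)*(-3) - (5)^2)
       = y^3 + (12) y^2 + (12) y + (119).
Simplifying: h(y) = y^3 + 12*y^2 + 12*y + 119.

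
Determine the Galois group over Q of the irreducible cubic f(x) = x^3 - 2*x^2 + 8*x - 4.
Gal(K/Q) = S_3 (symmetric group of order 6)

Compute the discriminant of x^3 + (-2)*x^2 + (8)*x + (-4): Δ = -1200. Since Δ is not a rational square, the Galois group is not contained in A_3; it must be the full S_3 (irreducibility of the cubic rules out anything smaller).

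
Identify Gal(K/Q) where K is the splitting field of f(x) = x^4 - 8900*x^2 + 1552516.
Gal(K/Q) = Z/2Z (cyclic of order 2)

f factors as (x^2 - 178)(x^2 - 8722), so the splitting field is K = Q(sqrt(178), sqrt(8722)). The squarefree part of 178 is 178 and the squarefree part of 8722 is also 178, so sqrt(178) and sqrt(8722) are both rational multiples of sqrt(178). Hence Q(sqrt(178)) = Q(sqrt(8722)) = Q(sqrt(178)), and the splitting field collapses to a single degree-2 extension with Galois group Z/2Z.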